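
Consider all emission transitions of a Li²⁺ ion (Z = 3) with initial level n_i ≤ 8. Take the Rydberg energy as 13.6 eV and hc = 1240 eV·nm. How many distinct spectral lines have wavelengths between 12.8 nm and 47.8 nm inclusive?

4

Enumerate all n_i → n_f pairs with 1 ≤ n_f < n_i ≤ 8 and compute λ = 1240 / [13.6·9·(1/n_f² − 1/n_i²)].
Lines falling in [12.8, 47.8] nm: 2→1 (13.51 nm), 8→2 (43.22 nm), 7→2 (44.12 nm), 6→2 (45.59 nm).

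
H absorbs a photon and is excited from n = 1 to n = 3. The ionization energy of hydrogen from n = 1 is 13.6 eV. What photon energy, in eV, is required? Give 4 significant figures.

E_3 = −13.60/9 = −1.511 eV and E_1 = −13.60/1 = −13.60 eV.
The photon energy is |E_3 − E_1| = 12.09 eV.

12.09 eV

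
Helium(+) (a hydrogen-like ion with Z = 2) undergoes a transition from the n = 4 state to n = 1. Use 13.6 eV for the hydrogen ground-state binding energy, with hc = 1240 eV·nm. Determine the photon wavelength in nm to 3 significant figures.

24.3 nm

For Z = 2 the level energies scale as Z², so the effective Rydberg energy is 13.6 × 4 = 54.40 eV.
ΔE = 54.40 × (1/1² − 1/4²) = 54.40 × 0.9375 = 51.00 eV.
λ = hc/ΔE = 1240 / 51.00 = 24.3 nm.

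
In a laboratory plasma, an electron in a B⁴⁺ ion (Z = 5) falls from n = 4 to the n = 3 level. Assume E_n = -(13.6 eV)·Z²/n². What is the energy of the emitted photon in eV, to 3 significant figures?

16.5 eV

The Bohr energies scale as Z², so for Z = 5: E_n = −340.0/n² eV.
E_4 = −340.0/16 = −21.25 eV and E_3 = −340.0/9 = −37.78 eV.
The photon energy is |E_4 − E_3| = 16.5 eV.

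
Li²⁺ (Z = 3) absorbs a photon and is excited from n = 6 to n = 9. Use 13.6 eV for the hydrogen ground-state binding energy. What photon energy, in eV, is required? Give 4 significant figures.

1.889 eV

The Bohr energies scale as Z², so for Z = 3: E_n = −122.4/n² eV.
E_9 = −122.4/81 = −1.511 eV and E_6 = −122.4/36 = −3.400 eV.
The photon energy is |E_9 − E_6| = 1.889 eV.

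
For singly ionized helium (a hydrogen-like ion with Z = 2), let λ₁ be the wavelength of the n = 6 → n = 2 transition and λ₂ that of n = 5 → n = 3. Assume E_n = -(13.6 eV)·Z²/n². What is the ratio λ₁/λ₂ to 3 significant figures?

0.320

λ ∝ 1/ΔE ∝ 1/(1/n_f² − 1/n_i²), and the Z² and hc factors cancel in the ratio.
λ₁/λ₂ = (1/3² − 1/5²)/(1/2² − 1/6²) = 0.07111/0.2222 = 0.320.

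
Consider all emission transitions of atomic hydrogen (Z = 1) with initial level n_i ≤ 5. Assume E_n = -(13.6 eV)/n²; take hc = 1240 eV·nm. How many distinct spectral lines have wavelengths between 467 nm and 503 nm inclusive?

Enumerate all n_i → n_f pairs with 1 ≤ n_f < n_i ≤ 5 and compute λ = 1240 / [13.6·1·(1/n_f² − 1/n_i²)].
Lines falling in [467, 503] nm: 4→2 (486.3 nm).

1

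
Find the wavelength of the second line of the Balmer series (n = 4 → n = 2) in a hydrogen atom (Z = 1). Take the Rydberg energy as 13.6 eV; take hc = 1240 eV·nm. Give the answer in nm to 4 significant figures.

The Balmer series terminates on n_f = 2; the second line has n_i = 2+2 = 4.
ΔE = 13.60 × (1/2² − 1/4²) = 2.550 eV.
λ = 1240 / 2.550 = 486.3 nm.

486.3 nm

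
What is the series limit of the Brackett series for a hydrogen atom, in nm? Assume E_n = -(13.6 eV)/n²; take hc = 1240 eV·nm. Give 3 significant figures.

The Brackett series has lower level n_f = 4; the series limit corresponds to n_i → ∞.
ΔE_max = 13.6 × 1 / 4² = 0.8500 eV.
λ_min = 1240 / 0.8500 = 1460 nm.

1460 nm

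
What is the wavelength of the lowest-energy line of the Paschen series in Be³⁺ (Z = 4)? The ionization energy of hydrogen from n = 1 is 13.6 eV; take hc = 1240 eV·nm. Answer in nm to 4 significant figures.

117.2 nm

The Paschen series terminates on n_f = 3; the first line has n_i = 3+1 = 4.
ΔE = 217.6 × (1/3² − 1/4²) = 10.58 eV.
λ = 1240 / 10.58 = 117.2 nm.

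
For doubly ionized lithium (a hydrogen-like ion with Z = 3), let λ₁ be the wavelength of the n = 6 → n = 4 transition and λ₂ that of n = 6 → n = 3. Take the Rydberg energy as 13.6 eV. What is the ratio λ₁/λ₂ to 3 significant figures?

λ ∝ 1/ΔE ∝ 1/(1/n_f² − 1/n_i²), and the Z² and hc factors cancel in the ratio.
λ₁/λ₂ = (1/3² − 1/6²)/(1/4² − 1/6²) = 0.08333/0.03472 = 2.40.

2.40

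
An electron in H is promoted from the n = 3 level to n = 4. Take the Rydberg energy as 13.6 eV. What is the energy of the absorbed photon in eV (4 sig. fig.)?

E_4 = −13.60/16 = −0.8500 eV and E_3 = −13.60/9 = −1.511 eV.
The photon energy is |E_4 − E_3| = 0.6611 eV.

0.6611 eV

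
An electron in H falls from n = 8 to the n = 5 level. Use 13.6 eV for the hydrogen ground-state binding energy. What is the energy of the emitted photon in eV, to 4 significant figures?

E_8 = −13.60/64 = −0.2125 eV and E_5 = −13.60/25 = −0.5440 eV.
The photon energy is |E_8 − E_5| = 0.3315 eV.

0.3315 eV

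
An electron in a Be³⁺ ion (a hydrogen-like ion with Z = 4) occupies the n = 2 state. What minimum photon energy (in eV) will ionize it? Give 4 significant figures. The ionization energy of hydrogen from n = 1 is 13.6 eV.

E_n = −13.6 Z²/n² = −217.6/n² eV for Z = 4.
E_2 = −217.6/4 = −54.40 eV, so ionization (to E = 0) requires 54.40 eV.

54.40 eV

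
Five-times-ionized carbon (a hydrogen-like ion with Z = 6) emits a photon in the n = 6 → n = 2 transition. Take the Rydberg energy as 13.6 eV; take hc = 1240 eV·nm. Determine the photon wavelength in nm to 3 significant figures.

For Z = 6 the level energies scale as Z², so the effective Rydberg energy is 13.6 × 36 = 489.6 eV.
ΔE = 489.6 × (1/2² − 1/6²) = 489.6 × 0.2222 = 108.8 eV.
λ = hc/ΔE = 1240 / 108.8 = 11.4 nm.

11.4 nm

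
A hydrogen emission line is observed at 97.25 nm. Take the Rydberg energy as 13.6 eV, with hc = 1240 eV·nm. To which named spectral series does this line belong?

ΔE = 1240/97.25 = 12.75 eV.
This matches 13.6 × (1/1² − 1/4²), so n_f = 1: the Lyman series.

Lyman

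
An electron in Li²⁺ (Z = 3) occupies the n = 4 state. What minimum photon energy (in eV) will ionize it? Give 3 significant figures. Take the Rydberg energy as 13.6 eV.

E_n = −13.6 Z²/n² = −122.4/n² eV for Z = 3.
E_4 = −122.4/16 = −7.65 eV, so ionization (to E = 0) requires 7.65 eV.

7.65 eV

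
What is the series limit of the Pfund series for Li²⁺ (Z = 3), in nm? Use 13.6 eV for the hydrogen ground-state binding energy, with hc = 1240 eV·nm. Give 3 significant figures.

253 nm

The Pfund series has lower level n_f = 5; the series limit corresponds to n_i → ∞.
ΔE_max = 13.6 × 9 / 5² = 4.896 eV.
λ_min = 1240 / 4.896 = 253 nm.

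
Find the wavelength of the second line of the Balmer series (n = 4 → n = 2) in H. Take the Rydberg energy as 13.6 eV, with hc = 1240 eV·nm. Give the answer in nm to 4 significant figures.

486.3 nm

The Balmer series terminates on n_f = 2; the second line has n_i = 2+2 = 4.
ΔE = 13.60 × (1/2² − 1/4²) = 2.550 eV.
λ = 1240 / 2.550 = 486.3 nm.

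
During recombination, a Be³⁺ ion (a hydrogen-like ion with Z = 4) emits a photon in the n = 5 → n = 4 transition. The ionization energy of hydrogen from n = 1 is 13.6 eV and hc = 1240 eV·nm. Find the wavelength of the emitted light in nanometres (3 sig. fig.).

253 nm

For Z = 4 the level energies scale as Z², so the effective Rydberg energy is 13.6 × 16 = 217.6 eV.
ΔE = 217.6 × (1/4² − 1/5²) = 217.6 × 0.02250 = 4.896 eV.
λ = hc/ΔE = 1240 / 4.896 = 253 nm.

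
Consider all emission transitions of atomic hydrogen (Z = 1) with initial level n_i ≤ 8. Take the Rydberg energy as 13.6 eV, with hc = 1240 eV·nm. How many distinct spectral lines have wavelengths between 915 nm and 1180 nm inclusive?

3

Enumerate all n_i → n_f pairs with 1 ≤ n_f < n_i ≤ 8 and compute λ = 1240 / [13.6·1·(1/n_f² − 1/n_i²)].
Lines falling in [915, 1180] nm: 8→3 (954.9 nm), 7→3 (1005 nm), 6→3 (1094 nm).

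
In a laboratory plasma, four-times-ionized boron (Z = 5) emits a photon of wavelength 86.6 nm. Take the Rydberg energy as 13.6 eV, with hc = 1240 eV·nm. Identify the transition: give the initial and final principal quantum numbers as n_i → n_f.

The photon energy is ΔE = hc/λ = 1240 / 86.6 = 14.32 eV.
With Z = 5, ΔE = 340.0 × (1/n_f² − 1/n_i²), so 1/n_f² − 1/n_i² = 0.04211.
Trying n_f = 4 gives 1/n_i² = 0.02039, i.e. n_i ≈ 7; this pair matches.

n_i = 7, n_f = 4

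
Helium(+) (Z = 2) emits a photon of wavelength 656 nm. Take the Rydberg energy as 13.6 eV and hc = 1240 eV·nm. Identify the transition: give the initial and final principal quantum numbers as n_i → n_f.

n_i = 6, n_f = 4

The photon energy is ΔE = hc/λ = 1240 / 656 = 1.890 eV.
With Z = 2, ΔE = 54.40 × (1/n_f² − 1/n_i²), so 1/n_f² − 1/n_i² = 0.03475.
Trying n_f = 4 gives 1/n_i² = 0.02775, i.e. n_i ≈ 6; this pair matches.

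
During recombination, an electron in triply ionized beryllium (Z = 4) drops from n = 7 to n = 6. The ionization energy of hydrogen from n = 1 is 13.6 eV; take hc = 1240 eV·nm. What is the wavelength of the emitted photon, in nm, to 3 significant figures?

773 nm

For Z = 4 the level energies scale as Z², so the effective Rydberg energy is 13.6 × 16 = 217.6 eV.
ΔE = 217.6 × (1/6² − 1/7²) = 217.6 × 0.007370 = 1.604 eV.
λ = hc/ΔE = 1240 / 1.604 = 773 nm.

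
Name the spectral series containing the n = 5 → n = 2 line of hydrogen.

The series is set by the lower level: n_f = 2 is the Balmer series.

Balmer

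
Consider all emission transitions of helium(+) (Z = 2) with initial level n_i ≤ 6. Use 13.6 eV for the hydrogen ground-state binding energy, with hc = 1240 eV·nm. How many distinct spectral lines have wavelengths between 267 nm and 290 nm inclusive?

1

Enumerate all n_i → n_f pairs with 1 ≤ n_f < n_i ≤ 6 and compute λ = 1240 / [13.6·4·(1/n_f² − 1/n_i²)].
Lines falling in [267, 290] nm: 6→3 (273.5 nm).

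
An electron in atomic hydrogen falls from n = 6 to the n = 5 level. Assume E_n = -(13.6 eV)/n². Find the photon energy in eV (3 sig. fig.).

E_6 = −13.60/36 = −0.3778 eV and E_5 = −13.60/25 = −0.5440 eV.
The photon energy is |E_6 − E_5| = 0.166 eV.

0.166 eV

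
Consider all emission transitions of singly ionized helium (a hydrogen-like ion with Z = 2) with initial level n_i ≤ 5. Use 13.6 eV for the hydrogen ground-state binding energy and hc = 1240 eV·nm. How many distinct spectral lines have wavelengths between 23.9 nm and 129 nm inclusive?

5

Enumerate all n_i → n_f pairs with 1 ≤ n_f < n_i ≤ 5 and compute λ = 1240 / [13.6·4·(1/n_f² − 1/n_i²)].
Lines falling in [23.9, 129] nm: 4→1 (24.31 nm), 3→1 (25.64 nm), 2→1 (30.39 nm), 5→2 (108.5 nm), 4→2 (121.6 nm).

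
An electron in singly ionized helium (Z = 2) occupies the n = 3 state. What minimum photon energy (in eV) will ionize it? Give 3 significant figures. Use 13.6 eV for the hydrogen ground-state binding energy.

6.04 eV

E_n = −13.6 Z²/n² = −54.40/n² eV for Z = 2.
E_3 = −54.40/9 = −6.04 eV, so ionization (to E = 0) requires 6.04 eV.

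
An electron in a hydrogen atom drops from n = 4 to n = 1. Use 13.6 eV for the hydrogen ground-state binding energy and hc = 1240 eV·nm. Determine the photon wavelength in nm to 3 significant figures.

97.3 nm

ΔE = 13.60 × (1/1² − 1/4²) = 13.60 × 0.9375 = 12.75 eV.
λ = hc/ΔE = 1240 / 12.75 = 97.3 nm.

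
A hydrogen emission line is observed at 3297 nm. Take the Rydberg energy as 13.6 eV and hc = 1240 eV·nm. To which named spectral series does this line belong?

Pfund

ΔE = 1240/3297 = 0.3761 eV.
This matches 13.6 × (1/5² − 1/9²), so n_f = 5: the Pfund series.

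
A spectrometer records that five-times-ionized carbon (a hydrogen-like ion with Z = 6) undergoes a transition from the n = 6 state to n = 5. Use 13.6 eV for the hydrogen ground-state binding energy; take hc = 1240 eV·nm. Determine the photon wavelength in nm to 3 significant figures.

207 nm

For Z = 6 the level energies scale as Z², so the effective Rydberg energy is 13.6 × 36 = 489.6 eV.
ΔE = 489.6 × (1/5² − 1/6²) = 489.6 × 0.01222 = 5.984 eV.
λ = hc/ΔE = 1240 / 5.984 = 207 nm.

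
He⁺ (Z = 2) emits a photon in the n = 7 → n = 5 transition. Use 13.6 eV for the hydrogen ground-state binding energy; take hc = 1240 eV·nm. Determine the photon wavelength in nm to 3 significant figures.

1160 nm

For Z = 2 the level energies scale as Z², so the effective Rydberg energy is 13.6 × 4 = 54.40 eV.
ΔE = 54.40 × (1/5² − 1/7²) = 54.40 × 0.01959 = 1.066 eV.
λ = hc/ΔE = 1240 / 1.066 = 1160 nm.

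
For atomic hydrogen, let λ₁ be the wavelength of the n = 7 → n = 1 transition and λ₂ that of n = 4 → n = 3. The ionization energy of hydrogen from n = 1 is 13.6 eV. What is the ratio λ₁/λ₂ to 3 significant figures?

λ ∝ 1/ΔE ∝ 1/(1/n_f² − 1/n_i²), and the Z² and hc factors cancel in the ratio.
λ₁/λ₂ = (1/3² − 1/4²)/(1/1² − 1/7²) = 0.04861/0.9796 = 0.0496.

0.0496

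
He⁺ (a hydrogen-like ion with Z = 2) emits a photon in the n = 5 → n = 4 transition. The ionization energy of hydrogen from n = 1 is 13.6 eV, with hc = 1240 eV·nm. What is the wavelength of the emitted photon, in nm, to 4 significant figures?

1013 nm

For Z = 2 the level energies scale as Z², so the effective Rydberg energy is 13.6 × 4 = 54.40 eV.
ΔE = 54.40 × (1/4² − 1/5²) = 54.40 × 0.02250 = 1.224 eV.
λ = hc/ΔE = 1240 / 1.224 = 1013 nm.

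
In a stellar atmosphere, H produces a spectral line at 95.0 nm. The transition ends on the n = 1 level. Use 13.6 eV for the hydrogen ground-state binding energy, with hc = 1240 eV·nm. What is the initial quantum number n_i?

n_i = 5

The photon energy is ΔE = hc/λ = 1240 / 95.0 = 13.05 eV.
With Z = 1, ΔE = 13.60 × (1/n_f² − 1/n_i²), so 1/n_f² − 1/n_i² = 0.9598.
With n_f = 1: 1/n_i² = 1/1 − 0.9598 = 0.04025, so n_i ≈ 4.98.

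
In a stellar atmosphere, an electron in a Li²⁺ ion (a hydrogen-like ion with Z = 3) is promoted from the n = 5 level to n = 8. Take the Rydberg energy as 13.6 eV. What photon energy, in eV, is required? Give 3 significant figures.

The Bohr energies scale as Z², so for Z = 3: E_n = −122.4/n² eV.
E_8 = −122.4/64 = −1.913 eV and E_5 = −122.4/25 = −4.896 eV.
The photon energy is |E_8 − E_5| = 2.98 eV.

2.98 eV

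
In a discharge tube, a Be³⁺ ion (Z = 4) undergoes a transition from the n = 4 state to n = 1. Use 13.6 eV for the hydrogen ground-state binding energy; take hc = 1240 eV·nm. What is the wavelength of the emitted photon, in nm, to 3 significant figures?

6.08 nm

For Z = 4 the level energies scale as Z², so the effective Rydberg energy is 13.6 × 16 = 217.6 eV.
ΔE = 217.6 × (1/1² − 1/4²) = 217.6 × 0.9375 = 204.0 eV.
λ = hc/ΔE = 1240 / 204.0 = 6.08 nm.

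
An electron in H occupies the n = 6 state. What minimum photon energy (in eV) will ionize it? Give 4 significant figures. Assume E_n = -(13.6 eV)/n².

E_6 = −13.60/36 = −0.3778 eV, so ionization (to E = 0) requires 0.3778 eV.

0.3778 eV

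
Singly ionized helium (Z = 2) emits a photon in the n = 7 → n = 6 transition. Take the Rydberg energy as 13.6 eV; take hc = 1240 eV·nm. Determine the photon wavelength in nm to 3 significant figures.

For Z = 2 the level energies scale as Z², so the effective Rydberg energy is 13.6 × 4 = 54.40 eV.
ΔE = 54.40 × (1/6² − 1/7²) = 54.40 × 0.007370 = 0.4009 eV.
λ = hc/ΔE = 1240 / 0.4009 = 3090 nm.

3090 nm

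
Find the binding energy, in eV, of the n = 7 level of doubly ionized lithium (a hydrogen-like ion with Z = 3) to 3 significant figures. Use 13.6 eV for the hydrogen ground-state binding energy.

E_n = −13.6 Z²/n² = −122.4/n² eV for Z = 3.
E_7 = −122.4/49 = −2.50 eV, so ionization (to E = 0) requires 2.50 eV.

2.50 eV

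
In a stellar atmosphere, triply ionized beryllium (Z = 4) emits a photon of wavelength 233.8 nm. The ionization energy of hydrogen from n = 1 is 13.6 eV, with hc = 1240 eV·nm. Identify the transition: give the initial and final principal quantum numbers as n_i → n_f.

The photon energy is ΔE = hc/λ = 1240 / 233.8 = 5.304 eV.
With Z = 4, ΔE = 217.6 × (1/n_f² − 1/n_i²), so 1/n_f² − 1/n_i² = 0.02437.
Trying n_f = 5 gives 1/n_i² = 0.01563, i.e. n_i ≈ 8; this pair matches.

n_i = 8, n_f = 5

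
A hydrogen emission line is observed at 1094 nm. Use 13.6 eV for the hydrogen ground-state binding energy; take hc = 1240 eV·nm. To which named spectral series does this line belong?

Paschen

ΔE = 1240/1094 = 1.133 eV.
This matches 13.6 × (1/3² − 1/6²), so n_f = 3: the Paschen series.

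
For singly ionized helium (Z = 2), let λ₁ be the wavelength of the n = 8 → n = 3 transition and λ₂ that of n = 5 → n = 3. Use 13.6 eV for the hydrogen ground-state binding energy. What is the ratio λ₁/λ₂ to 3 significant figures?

0.745

λ ∝ 1/ΔE ∝ 1/(1/n_f² − 1/n_i²), and the Z² and hc factors cancel in the ratio.
λ₁/λ₂ = (1/3² − 1/5²)/(1/3² − 1/8²) = 0.07111/0.09549 = 0.745.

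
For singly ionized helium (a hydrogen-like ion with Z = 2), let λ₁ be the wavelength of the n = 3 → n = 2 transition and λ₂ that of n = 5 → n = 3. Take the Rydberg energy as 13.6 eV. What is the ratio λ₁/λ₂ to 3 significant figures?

λ ∝ 1/ΔE ∝ 1/(1/n_f² − 1/n_i²), and the Z² and hc factors cancel in the ratio.
λ₁/λ₂ = (1/3² − 1/5²)/(1/2² − 1/3²) = 0.07111/0.1389 = 0.512.

0.512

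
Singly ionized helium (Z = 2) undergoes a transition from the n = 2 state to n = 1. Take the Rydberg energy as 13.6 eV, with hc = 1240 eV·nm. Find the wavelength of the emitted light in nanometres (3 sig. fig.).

30.4 nm

For Z = 2 the level energies scale as Z², so the effective Rydberg energy is 13.6 × 4 = 54.40 eV.
ΔE = 54.40 × (1/1² − 1/2²) = 54.40 × 0.7500 = 40.80 eV.
λ = hc/ΔE = 1240 / 40.80 = 30.4 nm.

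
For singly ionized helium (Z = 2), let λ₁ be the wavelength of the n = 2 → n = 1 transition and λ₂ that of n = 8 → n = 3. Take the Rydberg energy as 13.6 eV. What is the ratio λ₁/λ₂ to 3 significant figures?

λ ∝ 1/ΔE ∝ 1/(1/n_f² − 1/n_i²), and the Z² and hc factors cancel in the ratio.
λ₁/λ₂ = (1/3² − 1/8²)/(1/1² − 1/2²) = 0.09549/0.7500 = 0.127.

0.127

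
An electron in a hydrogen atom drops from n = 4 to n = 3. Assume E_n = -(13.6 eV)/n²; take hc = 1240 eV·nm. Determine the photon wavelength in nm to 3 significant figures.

1880 nm

ΔE = 13.60 × (1/3² − 1/4²) = 13.60 × 0.04861 = 0.6611 eV.
λ = hc/ΔE = 1240 / 0.6611 = 1880 nm.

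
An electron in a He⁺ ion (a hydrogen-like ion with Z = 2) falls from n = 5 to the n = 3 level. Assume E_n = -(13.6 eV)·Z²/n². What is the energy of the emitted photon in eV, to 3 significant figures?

3.87 eV

The Bohr energies scale as Z², so for Z = 2: E_n = −54.40/n² eV.
E_5 = −54.40/25 = −2.176 eV and E_3 = −54.40/9 = −6.044 eV.
The photon energy is |E_5 − E_3| = 3.87 eV.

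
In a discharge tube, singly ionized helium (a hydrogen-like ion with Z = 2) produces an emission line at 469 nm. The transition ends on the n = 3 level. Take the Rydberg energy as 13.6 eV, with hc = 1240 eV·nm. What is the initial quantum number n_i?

The photon energy is ΔE = hc/λ = 1240 / 469 = 2.644 eV.
With Z = 2, ΔE = 54.40 × (1/n_f² − 1/n_i²), so 1/n_f² − 1/n_i² = 0.04860.
With n_f = 3: 1/n_i² = 1/9 − 0.04860 = 0.06251, so n_i ≈ 4.00.

n_i = 4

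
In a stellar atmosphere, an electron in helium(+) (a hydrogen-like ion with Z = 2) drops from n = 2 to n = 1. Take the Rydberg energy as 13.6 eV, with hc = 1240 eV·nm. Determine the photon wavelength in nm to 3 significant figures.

30.4 nm

For Z = 2 the level energies scale as Z², so the effective Rydberg energy is 13.6 × 4 = 54.40 eV.
ΔE = 54.40 × (1/1² − 1/2²) = 54.40 × 0.7500 = 40.80 eV.
λ = hc/ΔE = 1240 / 40.80 = 30.4 nm.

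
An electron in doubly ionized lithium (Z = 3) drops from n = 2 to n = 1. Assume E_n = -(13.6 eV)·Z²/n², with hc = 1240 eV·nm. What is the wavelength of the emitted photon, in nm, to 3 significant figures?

13.5 nm

For Z = 3 the level energies scale as Z², so the effective Rydberg energy is 13.6 × 9 = 122.4 eV.
ΔE = 122.4 × (1/1² − 1/2²) = 122.4 × 0.7500 = 91.80 eV.
λ = hc/ΔE = 1240 / 91.80 = 13.5 nm.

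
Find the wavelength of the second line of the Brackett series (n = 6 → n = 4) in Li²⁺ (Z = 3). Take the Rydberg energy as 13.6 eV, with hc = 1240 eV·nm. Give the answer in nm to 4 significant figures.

291.8 nm

The Brackett series terminates on n_f = 4; the second line has n_i = 4+2 = 6.
ΔE = 122.4 × (1/4² − 1/6²) = 4.250 eV.
λ = 1240 / 4.250 = 291.8 nm.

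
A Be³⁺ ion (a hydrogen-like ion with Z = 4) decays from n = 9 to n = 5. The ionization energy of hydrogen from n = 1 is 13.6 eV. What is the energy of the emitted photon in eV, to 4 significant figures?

The Bohr energies scale as Z², so for Z = 4: E_n = −217.6/n² eV.
E_9 = −217.6/81 = −2.686 eV and E_5 = −217.6/25 = −8.704 eV.
The photon energy is |E_9 − E_5| = 6.018 eV.

6.018 eV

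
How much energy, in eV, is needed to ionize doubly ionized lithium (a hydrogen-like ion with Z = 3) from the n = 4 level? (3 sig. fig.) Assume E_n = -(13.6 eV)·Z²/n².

E_n = −13.6 Z²/n² = −122.4/n² eV for Z = 3.
E_4 = −122.4/16 = −7.65 eV, so ionization (to E = 0) requires 7.65 eV.

7.65 eV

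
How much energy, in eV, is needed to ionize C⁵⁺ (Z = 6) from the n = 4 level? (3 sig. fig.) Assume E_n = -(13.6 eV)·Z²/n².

30.6 eV

E_n = −13.6 Z²/n² = −489.6/n² eV for Z = 6.
E_4 = −489.6/16 = −30.6 eV, so ionization (to E = 0) requires 30.6 eV.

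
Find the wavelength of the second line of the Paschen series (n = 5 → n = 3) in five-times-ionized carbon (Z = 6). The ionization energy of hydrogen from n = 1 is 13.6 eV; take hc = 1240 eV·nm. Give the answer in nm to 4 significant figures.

35.62 nm

The Paschen series terminates on n_f = 3; the second line has n_i = 3+2 = 5.
ΔE = 489.6 × (1/3² − 1/5²) = 34.82 eV.
λ = 1240 / 34.82 = 35.62 nm.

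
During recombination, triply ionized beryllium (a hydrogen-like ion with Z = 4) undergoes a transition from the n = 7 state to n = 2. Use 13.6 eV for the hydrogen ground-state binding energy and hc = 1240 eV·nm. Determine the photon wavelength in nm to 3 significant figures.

For Z = 4 the level energies scale as Z², so the effective Rydberg energy is 13.6 × 16 = 217.6 eV.
ΔE = 217.6 × (1/2² − 1/7²) = 217.6 × 0.2296 = 49.96 eV.
λ = hc/ΔE = 1240 / 49.96 = 24.8 nm.

24.8 nm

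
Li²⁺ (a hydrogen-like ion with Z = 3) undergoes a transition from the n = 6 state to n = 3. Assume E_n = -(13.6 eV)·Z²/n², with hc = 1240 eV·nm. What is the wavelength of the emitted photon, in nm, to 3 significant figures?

122 nm

For Z = 3 the level energies scale as Z², so the effective Rydberg energy is 13.6 × 9 = 122.4 eV.
ΔE = 122.4 × (1/3² − 1/6²) = 122.4 × 0.08333 = 10.20 eV.
λ = hc/ΔE = 1240 / 10.20 = 122 nm.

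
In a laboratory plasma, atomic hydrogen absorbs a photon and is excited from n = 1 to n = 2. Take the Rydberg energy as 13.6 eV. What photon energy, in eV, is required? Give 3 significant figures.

10.2 eV

E_2 = −13.60/4 = −3.400 eV and E_1 = −13.60/1 = −13.60 eV.
The photon energy is |E_2 − E_1| = 10.2 eV.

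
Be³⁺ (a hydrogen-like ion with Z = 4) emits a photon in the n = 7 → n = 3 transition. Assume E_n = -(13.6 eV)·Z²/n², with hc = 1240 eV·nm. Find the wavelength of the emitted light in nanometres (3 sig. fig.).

62.8 nm

For Z = 4 the level energies scale as Z², so the effective Rydberg energy is 13.6 × 16 = 217.6 eV.
ΔE = 217.6 × (1/3² − 1/7²) = 217.6 × 0.09070 = 19.74 eV.
λ = hc/ΔE = 1240 / 19.74 = 62.8 nm.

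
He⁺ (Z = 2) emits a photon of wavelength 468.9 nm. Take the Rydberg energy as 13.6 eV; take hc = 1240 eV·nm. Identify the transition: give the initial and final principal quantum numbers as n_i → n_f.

n_i = 4, n_f = 3

The photon energy is ΔE = hc/λ = 1240 / 468.9 = 2.644 eV.
With Z = 2, ΔE = 54.40 × (1/n_f² − 1/n_i²), so 1/n_f² − 1/n_i² = 0.04861.
Trying n_f = 3 gives 1/n_i² = 0.06250, i.e. n_i ≈ 4; this pair matches.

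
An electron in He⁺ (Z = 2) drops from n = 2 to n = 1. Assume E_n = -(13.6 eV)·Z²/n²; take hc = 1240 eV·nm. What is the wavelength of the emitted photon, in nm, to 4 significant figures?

30.39 nm

For Z = 2 the level energies scale as Z², so the effective Rydberg energy is 13.6 × 4 = 54.40 eV.
ΔE = 54.40 × (1/1² − 1/2²) = 54.40 × 0.7500 = 40.80 eV.
λ = hc/ΔE = 1240 / 40.80 = 30.39 nm.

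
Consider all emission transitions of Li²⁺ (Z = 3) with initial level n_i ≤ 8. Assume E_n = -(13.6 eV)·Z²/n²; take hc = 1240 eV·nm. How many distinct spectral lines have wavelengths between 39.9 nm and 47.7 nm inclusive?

Enumerate all n_i → n_f pairs with 1 ≤ n_f < n_i ≤ 8 and compute λ = 1240 / [13.6·9·(1/n_f² − 1/n_i²)].
Lines falling in [39.9, 47.7] nm: 8→2 (43.22 nm), 7→2 (44.12 nm), 6→2 (45.59 nm).

3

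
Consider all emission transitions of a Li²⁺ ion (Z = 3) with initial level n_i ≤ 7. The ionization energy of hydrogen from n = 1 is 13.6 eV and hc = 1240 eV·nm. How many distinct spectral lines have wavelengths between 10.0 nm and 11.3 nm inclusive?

4

Enumerate all n_i → n_f pairs with 1 ≤ n_f < n_i ≤ 7 and compute λ = 1240 / [13.6·9·(1/n_f² − 1/n_i²)].
Lines falling in [10.0, 11.3] nm: 7→1 (10.34 nm), 6→1 (10.42 nm), 5→1 (10.55 nm), 4→1 (10.81 nm).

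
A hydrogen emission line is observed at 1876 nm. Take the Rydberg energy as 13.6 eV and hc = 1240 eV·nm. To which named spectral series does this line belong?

ΔE = 1240/1876 = 0.6610 eV.
This matches 13.6 × (1/3² − 1/4²), so n_f = 3: the Paschen series.

Paschen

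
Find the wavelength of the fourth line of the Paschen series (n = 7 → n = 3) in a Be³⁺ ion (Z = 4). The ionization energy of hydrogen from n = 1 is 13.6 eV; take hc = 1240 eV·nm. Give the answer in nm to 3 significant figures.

62.8 nm

The Paschen series terminates on n_f = 3; the fourth line has n_i = 3+4 = 7.
ΔE = 217.6 × (1/3² − 1/7²) = 19.74 eV.
λ = 1240 / 19.74 = 62.8 nm.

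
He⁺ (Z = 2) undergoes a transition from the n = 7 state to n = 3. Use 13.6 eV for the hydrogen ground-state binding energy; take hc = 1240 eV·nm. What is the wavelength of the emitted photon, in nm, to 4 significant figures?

For Z = 2 the level energies scale as Z², so the effective Rydberg energy is 13.6 × 4 = 54.40 eV.
ΔE = 54.40 × (1/3² − 1/7²) = 54.40 × 0.09070 = 4.934 eV.
λ = hc/ΔE = 1240 / 4.934 = 251.3 nm.

251.3 nm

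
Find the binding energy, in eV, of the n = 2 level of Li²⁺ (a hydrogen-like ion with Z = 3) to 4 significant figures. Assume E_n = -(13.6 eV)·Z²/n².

E_n = −13.6 Z²/n² = −122.4/n² eV for Z = 3.
E_2 = −122.4/4 = −30.60 eV, so ionization (to E = 0) requires 30.60 eV.

30.60 eV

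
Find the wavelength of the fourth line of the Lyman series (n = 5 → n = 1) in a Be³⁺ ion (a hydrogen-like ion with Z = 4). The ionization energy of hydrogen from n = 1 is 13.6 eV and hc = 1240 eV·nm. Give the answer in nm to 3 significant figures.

5.94 nm

The Lyman series terminates on n_f = 1; the fourth line has n_i = 1+4 = 5.
ΔE = 217.6 × (1/1² − 1/5²) = 208.9 eV.
λ = 1240 / 208.9 = 5.94 nm.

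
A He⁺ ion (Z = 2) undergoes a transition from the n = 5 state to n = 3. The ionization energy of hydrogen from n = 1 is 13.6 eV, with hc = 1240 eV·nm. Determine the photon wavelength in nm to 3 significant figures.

For Z = 2 the level energies scale as Z², so the effective Rydberg energy is 13.6 × 4 = 54.40 eV.
ΔE = 54.40 × (1/3² − 1/5²) = 54.40 × 0.07111 = 3.868 eV.
λ = hc/ΔE = 1240 / 3.868 = 321 nm.

321 nm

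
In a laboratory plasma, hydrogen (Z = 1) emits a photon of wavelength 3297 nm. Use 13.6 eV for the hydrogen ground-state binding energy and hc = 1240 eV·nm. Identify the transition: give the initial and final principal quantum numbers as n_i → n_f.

n_i = 9, n_f = 5

The photon energy is ΔE = hc/λ = 1240 / 3297 = 0.3761 eV.
With Z = 1, ΔE = 13.60 × (1/n_f² − 1/n_i²), so 1/n_f² − 1/n_i² = 0.02765.
Trying n_f = 5 gives 1/n_i² = 0.01235, i.e. n_i ≈ 9; this pair matches.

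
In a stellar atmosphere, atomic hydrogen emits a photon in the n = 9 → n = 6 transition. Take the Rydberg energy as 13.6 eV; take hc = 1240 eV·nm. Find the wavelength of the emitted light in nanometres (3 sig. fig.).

ΔE = 13.60 × (1/6² − 1/9²) = 13.60 × 0.01543 = 0.2099 eV.
λ = hc/ΔE = 1240 / 0.2099 = 5910 nm.

5910 nm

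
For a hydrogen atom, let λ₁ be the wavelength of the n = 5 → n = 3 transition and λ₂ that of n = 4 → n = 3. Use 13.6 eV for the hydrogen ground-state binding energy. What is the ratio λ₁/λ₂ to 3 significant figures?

λ ∝ 1/ΔE ∝ 1/(1/n_f² − 1/n_i²), and the Z² and hc factors cancel in the ratio.
λ₁/λ₂ = (1/3² − 1/4²)/(1/3² − 1/5²) = 0.04861/0.07111 = 0.684.

0.684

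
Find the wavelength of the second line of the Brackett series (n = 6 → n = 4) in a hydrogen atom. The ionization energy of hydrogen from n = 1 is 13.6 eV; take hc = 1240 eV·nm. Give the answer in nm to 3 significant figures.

2630 nm

The Brackett series terminates on n_f = 4; the second line has n_i = 4+2 = 6.
ΔE = 13.60 × (1/4² − 1/6²) = 0.4722 eV.
λ = 1240 / 0.4722 = 2630 nm.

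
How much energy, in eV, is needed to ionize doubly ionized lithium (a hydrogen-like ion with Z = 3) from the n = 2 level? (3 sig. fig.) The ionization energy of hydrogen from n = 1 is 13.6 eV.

E_n = −13.6 Z²/n² = −122.4/n² eV for Z = 3.
E_2 = −122.4/4 = −30.6 eV, so ionization (to E = 0) requires 30.6 eV.

30.6 eV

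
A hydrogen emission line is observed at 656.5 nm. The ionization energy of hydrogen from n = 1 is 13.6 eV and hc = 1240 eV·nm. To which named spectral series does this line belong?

Balmer

ΔE = 1240/656.5 = 1.889 eV.
This matches 13.6 × (1/2² − 1/3²), so n_f = 2: the Balmer series.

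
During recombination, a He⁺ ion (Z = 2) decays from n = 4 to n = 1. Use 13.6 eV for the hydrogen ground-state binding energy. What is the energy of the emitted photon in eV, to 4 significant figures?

The Bohr energies scale as Z², so for Z = 2: E_n = −54.40/n² eV.
E_4 = −54.40/16 = −3.400 eV and E_1 = −54.40/1 = −54.40 eV.
The photon energy is |E_4 − E_1| = 51.00 eV.

51.00 eV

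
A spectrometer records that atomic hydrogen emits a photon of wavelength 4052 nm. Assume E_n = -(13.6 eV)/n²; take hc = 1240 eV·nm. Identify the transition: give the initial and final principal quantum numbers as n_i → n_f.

n_i = 5, n_f = 4

The photon energy is ΔE = hc/λ = 1240 / 4052 = 0.3060 eV.
With Z = 1, ΔE = 13.60 × (1/n_f² − 1/n_i²), so 1/n_f² − 1/n_i² = 0.02250.
Trying n_f = 4 gives 1/n_i² = 0.04000, i.e. n_i ≈ 5; this pair matches.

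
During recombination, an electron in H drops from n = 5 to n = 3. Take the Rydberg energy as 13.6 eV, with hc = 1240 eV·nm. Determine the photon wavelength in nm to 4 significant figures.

ΔE = 13.60 × (1/3² − 1/5²) = 13.60 × 0.07111 = 0.9671 eV.
λ = hc/ΔE = 1240 / 0.9671 = 1282 nm.
This line belongs to the Paschen series.

1282 nm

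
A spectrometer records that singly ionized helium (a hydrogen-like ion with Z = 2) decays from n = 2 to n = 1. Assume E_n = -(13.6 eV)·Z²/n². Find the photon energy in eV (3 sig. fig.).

The Bohr energies scale as Z², so for Z = 2: E_n = −54.40/n² eV.
E_2 = −54.40/4 = −13.60 eV and E_1 = −54.40/1 = −54.40 eV.
The photon energy is |E_2 − E_1| = 40.8 eV.

40.8 eV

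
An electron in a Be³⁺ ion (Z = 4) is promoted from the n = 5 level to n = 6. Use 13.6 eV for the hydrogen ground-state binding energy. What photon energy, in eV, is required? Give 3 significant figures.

The Bohr energies scale as Z², so for Z = 4: E_n = −217.6/n² eV.
E_6 = −217.6/36 = −6.044 eV and E_5 = −217.6/25 = −8.704 eV.
The photon energy is |E_6 − E_5| = 2.66 eV.

2.66 eV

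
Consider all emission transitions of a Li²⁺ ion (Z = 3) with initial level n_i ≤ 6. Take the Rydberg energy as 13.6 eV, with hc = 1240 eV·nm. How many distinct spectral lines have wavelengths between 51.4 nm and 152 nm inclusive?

4

Enumerate all n_i → n_f pairs with 1 ≤ n_f < n_i ≤ 6 and compute λ = 1240 / [13.6·9·(1/n_f² − 1/n_i²)].
Lines falling in [51.4, 152] nm: 4→2 (54.03 nm), 3→2 (72.94 nm), 6→3 (121.6 nm), 5→3 (142.5 nm).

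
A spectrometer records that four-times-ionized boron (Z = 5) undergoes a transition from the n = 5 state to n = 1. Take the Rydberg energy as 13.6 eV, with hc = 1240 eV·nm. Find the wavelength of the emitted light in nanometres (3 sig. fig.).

For Z = 5 the level energies scale as Z², so the effective Rydberg energy is 13.6 × 25 = 340.0 eV.
ΔE = 340.0 × (1/1² − 1/5²) = 340.0 × 0.9600 = 326.4 eV.
λ = hc/ΔE = 1240 / 326.4 = 3.80 nm.

3.80 nm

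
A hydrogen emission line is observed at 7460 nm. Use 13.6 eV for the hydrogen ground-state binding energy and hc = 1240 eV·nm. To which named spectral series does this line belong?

Pfund

ΔE = 1240/7460 = 0.1662 eV.
This matches 13.6 × (1/5² − 1/6²), so n_f = 5: the Pfund series.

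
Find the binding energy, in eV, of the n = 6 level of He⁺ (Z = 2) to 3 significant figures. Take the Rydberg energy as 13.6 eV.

E_n = −13.6 Z²/n² = −54.40/n² eV for Z = 2.
E_6 = −54.40/36 = −1.51 eV, so ionization (to E = 0) requires 1.51 eV.

1.51 eV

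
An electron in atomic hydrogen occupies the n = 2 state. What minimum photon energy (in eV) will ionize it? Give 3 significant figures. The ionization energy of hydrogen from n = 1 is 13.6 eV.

3.40 eV

E_2 = −13.60/4 = −3.40 eV, so ionization (to E = 0) requires 3.40 eV.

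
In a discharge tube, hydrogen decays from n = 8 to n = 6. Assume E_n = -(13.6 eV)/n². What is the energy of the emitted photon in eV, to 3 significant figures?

E_8 = −13.60/64 = −0.2125 eV and E_6 = −13.60/36 = −0.3778 eV.
The photon energy is |E_8 − E_6| = 0.165 eV.

0.165 eV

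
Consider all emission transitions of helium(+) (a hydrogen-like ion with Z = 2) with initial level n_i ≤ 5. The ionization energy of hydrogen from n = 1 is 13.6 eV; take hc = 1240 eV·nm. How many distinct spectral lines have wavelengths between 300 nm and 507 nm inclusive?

2

Enumerate all n_i → n_f pairs with 1 ≤ n_f < n_i ≤ 5 and compute λ = 1240 / [13.6·4·(1/n_f² − 1/n_i²)].
Lines falling in [300, 507] nm: 5→3 (320.5 nm), 4→3 (468.9 nm).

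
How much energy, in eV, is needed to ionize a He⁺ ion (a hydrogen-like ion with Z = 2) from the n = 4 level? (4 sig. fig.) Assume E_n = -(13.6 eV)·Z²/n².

E_n = −13.6 Z²/n² = −54.40/n² eV for Z = 2.
E_4 = −54.40/16 = −3.400 eV, so ionization (to E = 0) requires 3.400 eV.

3.400 eV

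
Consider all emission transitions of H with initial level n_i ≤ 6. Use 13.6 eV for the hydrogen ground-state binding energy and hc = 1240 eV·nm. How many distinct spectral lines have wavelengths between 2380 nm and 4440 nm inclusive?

Enumerate all n_i → n_f pairs with 1 ≤ n_f < n_i ≤ 6 and compute λ = 1240 / [13.6·1·(1/n_f² − 1/n_i²)].
Lines falling in [2380, 4440] nm: 6→4 (2626 nm), 5→4 (4052 nm).

2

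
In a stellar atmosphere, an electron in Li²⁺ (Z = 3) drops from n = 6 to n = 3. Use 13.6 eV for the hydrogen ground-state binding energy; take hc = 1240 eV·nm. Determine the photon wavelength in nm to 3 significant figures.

For Z = 3 the level energies scale as Z², so the effective Rydberg energy is 13.6 × 9 = 122.4 eV.
ΔE = 122.4 × (1/3² − 1/6²) = 122.4 × 0.08333 = 10.20 eV.
λ = hc/ΔE = 1240 / 10.20 = 122 nm.

122 nm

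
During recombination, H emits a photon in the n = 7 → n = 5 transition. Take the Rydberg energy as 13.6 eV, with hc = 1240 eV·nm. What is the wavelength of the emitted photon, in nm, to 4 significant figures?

ΔE = 13.60 × (1/5² − 1/7²) = 13.60 × 0.01959 = 0.2664 eV.
λ = hc/ΔE = 1240 / 0.2664 = 4654 nm.

4654 nm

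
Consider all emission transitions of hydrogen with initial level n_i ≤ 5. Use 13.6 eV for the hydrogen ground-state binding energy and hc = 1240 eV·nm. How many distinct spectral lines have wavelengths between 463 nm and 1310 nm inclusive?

Enumerate all n_i → n_f pairs with 1 ≤ n_f < n_i ≤ 5 and compute λ = 1240 / [13.6·1·(1/n_f² − 1/n_i²)].
Lines falling in [463, 1310] nm: 4→2 (486.3 nm), 3→2 (656.5 nm), 5→3 (1282 nm).

3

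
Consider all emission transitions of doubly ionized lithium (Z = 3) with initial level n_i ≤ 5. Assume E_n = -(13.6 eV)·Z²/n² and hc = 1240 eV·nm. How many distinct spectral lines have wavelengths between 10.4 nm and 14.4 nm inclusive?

4

Enumerate all n_i → n_f pairs with 1 ≤ n_f < n_i ≤ 5 and compute λ = 1240 / [13.6·9·(1/n_f² − 1/n_i²)].
Lines falling in [10.4, 14.4] nm: 5→1 (10.55 nm), 4→1 (10.81 nm), 3→1 (11.40 nm), 2→1 (13.51 nm).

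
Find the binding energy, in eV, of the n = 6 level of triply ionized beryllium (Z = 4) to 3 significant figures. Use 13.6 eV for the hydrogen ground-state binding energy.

E_n = −13.6 Z²/n² = −217.6/n² eV for Z = 4.
E_6 = −217.6/36 = −6.04 eV, so ionization (to E = 0) requires 6.04 eV.

6.04 eV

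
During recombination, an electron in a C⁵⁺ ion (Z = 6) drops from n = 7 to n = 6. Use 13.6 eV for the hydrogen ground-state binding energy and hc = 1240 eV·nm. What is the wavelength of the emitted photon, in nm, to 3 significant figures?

For Z = 6 the level energies scale as Z², so the effective Rydberg energy is 13.6 × 36 = 489.6 eV.
ΔE = 489.6 × (1/6² − 1/7²) = 489.6 × 0.007370 = 3.608 eV.
λ = hc/ΔE = 1240 / 3.608 = 344 nm.

344 nm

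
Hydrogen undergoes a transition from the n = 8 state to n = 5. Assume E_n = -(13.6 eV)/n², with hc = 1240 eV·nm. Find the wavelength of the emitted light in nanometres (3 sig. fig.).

ΔE = 13.60 × (1/5² − 1/8²) = 13.60 × 0.02438 = 0.3315 eV.
λ = hc/ΔE = 1240 / 0.3315 = 3740 nm.

3740 nm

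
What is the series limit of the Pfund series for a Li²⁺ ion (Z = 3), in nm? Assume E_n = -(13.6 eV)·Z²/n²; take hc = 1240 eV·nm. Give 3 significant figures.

253 nm

The Pfund series has lower level n_f = 5; the series limit corresponds to n_i → ∞.
ΔE_max = 13.6 × 9 / 5² = 4.896 eV.
λ_min = 1240 / 4.896 = 253 nm.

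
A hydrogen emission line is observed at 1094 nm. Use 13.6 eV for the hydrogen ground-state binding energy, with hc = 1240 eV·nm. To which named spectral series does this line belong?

Paschen

ΔE = 1240/1094 = 1.133 eV.
This matches 13.6 × (1/3² − 1/6²), so n_f = 3: the Paschen series.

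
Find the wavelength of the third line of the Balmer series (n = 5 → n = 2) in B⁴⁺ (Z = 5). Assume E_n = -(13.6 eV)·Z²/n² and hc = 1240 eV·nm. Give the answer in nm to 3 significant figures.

The Balmer series terminates on n_f = 2; the third line has n_i = 2+3 = 5.
ΔE = 340.0 × (1/2² − 1/5²) = 71.40 eV.
λ = 1240 / 71.40 = 17.4 nm.

17.4 nm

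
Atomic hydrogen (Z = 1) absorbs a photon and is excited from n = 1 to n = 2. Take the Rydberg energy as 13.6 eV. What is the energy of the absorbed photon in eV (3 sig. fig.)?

10.2 eV

E_2 = −13.60/4 = −3.400 eV and E_1 = −13.60/1 = −13.60 eV.
The photon energy is |E_2 − E_1| = 10.2 eV.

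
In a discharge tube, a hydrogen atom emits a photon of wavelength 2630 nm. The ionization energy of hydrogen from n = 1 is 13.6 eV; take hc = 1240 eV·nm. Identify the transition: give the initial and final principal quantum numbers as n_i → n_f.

n_i = 6, n_f = 4

The photon energy is ΔE = hc/λ = 1240 / 2630 = 0.4715 eV.
With Z = 1, ΔE = 13.60 × (1/n_f² − 1/n_i²), so 1/n_f² − 1/n_i² = 0.03467.
Trying n_f = 4 gives 1/n_i² = 0.02783, i.e. n_i ≈ 6; this pair matches.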